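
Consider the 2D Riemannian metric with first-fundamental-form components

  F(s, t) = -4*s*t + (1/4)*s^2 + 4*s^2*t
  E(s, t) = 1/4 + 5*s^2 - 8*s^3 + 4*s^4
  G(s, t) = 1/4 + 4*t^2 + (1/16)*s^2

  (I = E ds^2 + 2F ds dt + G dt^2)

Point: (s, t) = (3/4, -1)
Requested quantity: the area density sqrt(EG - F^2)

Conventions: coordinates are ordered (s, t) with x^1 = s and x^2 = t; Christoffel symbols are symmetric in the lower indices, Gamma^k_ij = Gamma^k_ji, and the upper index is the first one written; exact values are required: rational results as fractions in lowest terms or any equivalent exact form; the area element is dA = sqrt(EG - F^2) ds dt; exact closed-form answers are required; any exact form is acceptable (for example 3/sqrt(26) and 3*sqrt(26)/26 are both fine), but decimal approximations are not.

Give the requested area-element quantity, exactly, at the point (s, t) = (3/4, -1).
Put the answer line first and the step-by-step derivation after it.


Answer: sqrt(EG - F^2) = sqrt(53921)/128

E = 61/64, F = 57/64, G = 1097/256; EG - F^2 = 53921/16384


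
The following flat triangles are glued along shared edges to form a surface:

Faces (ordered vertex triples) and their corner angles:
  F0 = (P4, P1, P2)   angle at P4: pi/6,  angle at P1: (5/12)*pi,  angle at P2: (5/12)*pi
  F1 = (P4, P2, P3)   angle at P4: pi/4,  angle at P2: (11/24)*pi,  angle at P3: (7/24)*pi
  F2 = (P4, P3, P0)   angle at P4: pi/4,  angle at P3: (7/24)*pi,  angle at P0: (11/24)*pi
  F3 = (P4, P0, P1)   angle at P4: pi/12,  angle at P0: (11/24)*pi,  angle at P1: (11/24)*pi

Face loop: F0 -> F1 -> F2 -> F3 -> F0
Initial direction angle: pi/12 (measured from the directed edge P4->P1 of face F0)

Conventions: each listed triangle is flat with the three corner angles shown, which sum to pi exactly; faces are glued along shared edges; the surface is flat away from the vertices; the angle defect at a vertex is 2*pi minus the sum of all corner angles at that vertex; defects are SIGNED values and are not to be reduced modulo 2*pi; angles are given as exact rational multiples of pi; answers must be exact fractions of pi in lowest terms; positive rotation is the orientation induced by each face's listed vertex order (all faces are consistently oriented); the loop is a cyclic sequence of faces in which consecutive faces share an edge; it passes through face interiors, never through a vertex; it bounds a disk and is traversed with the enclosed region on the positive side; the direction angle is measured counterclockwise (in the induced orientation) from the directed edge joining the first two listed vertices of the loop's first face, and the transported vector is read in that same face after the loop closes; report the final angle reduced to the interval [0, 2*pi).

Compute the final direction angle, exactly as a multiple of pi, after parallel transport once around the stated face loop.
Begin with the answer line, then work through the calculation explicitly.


Answer: final direction angle = (4/3)*pi

enclosed vertex P4: corner angles sum to (3/4)*pi, defect = 2*pi - (3/4)*pi = (5/4)*pi
transport around the loop rotates by the sum of enclosed defects; add to the initial angle mod 2*pi
final angle = pi/12 + (5/4)*pi = (4/3)*pi (mod 2*pi)


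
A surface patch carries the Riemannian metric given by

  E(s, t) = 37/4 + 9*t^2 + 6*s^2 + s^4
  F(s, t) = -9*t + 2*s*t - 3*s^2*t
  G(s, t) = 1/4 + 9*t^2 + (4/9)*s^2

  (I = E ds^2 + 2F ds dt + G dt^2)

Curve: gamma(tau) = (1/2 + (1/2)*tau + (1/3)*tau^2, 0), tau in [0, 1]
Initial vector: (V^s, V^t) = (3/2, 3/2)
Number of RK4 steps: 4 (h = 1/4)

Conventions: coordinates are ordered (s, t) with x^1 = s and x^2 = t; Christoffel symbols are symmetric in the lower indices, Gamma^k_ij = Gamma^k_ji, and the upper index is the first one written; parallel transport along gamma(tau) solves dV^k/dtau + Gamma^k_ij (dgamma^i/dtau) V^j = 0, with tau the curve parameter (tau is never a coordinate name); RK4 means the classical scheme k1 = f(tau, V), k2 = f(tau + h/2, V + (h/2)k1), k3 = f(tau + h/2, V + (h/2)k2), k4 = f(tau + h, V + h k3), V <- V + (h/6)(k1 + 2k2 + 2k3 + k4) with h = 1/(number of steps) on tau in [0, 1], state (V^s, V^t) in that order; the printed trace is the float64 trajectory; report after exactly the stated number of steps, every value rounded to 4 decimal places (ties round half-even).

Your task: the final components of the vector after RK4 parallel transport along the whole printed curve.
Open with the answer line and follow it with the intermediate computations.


Answer: V^s = 1.0267, V^t = 0.8838

gamma'(tau) = (1/2 + (2/3)*tau, 0); f(tau, V)^k = -Gamma^k_ij(gamma(tau)) gamma'^i(tau) V^j; h = 1/4; intermediate values shown to 6 dp
curve data and Christoffel symbols at the stage parameters:
  tau = 0.000000: gamma = (0.500000, 0.000000), gamma' = (0.500000, 0.000000); Gamma_sss = 0.300578, Gamma_sst = 0.000000, Gamma_stt = -0.829801, Gamma_tss = 0.000000, Gamma_tst = 0.615385, Gamma_ttt = 0.000000
  tau = 0.125000: gamma = (0.567708, 0.000000), gamma' = (0.583333, 0.000000); Gamma_sss = 0.334188, Gamma_sst = 0.000000, Gamma_stt = -0.804755, Gamma_tss = 0.000000, Gamma_tst = 0.641629, Gamma_ttt = 0.000000
  tau = 0.250000: gamma = (0.645833, 0.000000), gamma' = (0.666667, 0.000000); Gamma_sss = 0.370077, Gamma_sst = 0.000000, Gamma_stt = -0.775300, Gamma_tss = 0.000000, Gamma_tst = 0.659282, Gamma_ttt = 0.000000
  tau = 0.375000: gamma = (0.734375, 0.000000), gamma' = (0.750000, 0.000000); Gamma_sss = 0.406862, Gamma_sst = 0.000000, Gamma_stt = -0.741629, Gamma_tss = 0.000000, Gamma_tst = 0.666519, Gamma_ttt = 0.000000
  tau = 0.500000: gamma = (0.833333, 0.000000), gamma' = (0.833333, 0.000000); Gamma_sss = 0.443013, Gamma_sst = 0.000000, Gamma_stt = -0.704158, Gamma_tss = 0.000000, Gamma_tst = 0.662983, Gamma_ttt = 0.000000
  tau = 0.625000: gamma = (0.942708, 0.000000), gamma' = (0.916667, 0.000000); Gamma_sss = 0.476960, Gamma_sst = 0.000000, Gamma_stt = -0.663523, Gamma_tss = 0.000000, Gamma_tst = 0.649607, Gamma_ttt = 0.000000
  tau = 0.750000: gamma = (1.062500, 0.000000), gamma' = (1.000000, 0.000000); Gamma_sss = 0.507226, Gamma_sst = 0.000000, Gamma_stt = -0.620536, Gamma_tss = 0.000000, Gamma_tst = 0.628176, Gamma_ttt = 0.000000
  tau = 0.875000: gamma = (1.192708, 0.000000), gamma' = (1.083333, 0.000000); Gamma_sss = 0.532568, Gamma_sst = 0.000000, Gamma_stt = -0.576119, Gamma_tss = 0.000000, Gamma_tst = 0.600845, Gamma_ttt = 0.000000
  tau = 1.000000: gamma = (1.333333, 0.000000), gamma' = (1.166667, 0.000000); Gamma_sss = 0.552093, Gamma_sst = 0.000000, Gamma_stt = -0.531229, Gamma_tss = 0.000000, Gamma_tst = 0.569733, Gamma_ttt = 0.000000
step 0: V^s = 1.5000, V^t = 1.5000
step 1: k1 = (-0.225434, -0.461538), k2 = (-0.286921, -0.539832), k3 = (-0.285423, -0.536169), k4 = (-0.352473, -0.600368); V <- V + (h/6)(k1 + 2k2 + 2k3 + k4): V^s = 1.4282, V^t = 1.3661
step 2: k1 = (-0.352369, -0.600425), k2 = (-0.422378, -0.645374), k3 = (-0.419708, -0.642565), k4 = (-0.488532, -0.665992); V <- V + (h/6)(k1 + 2k2 + 2k3 + k4): V^s = 1.3230, V^t = 1.2060
step 3: k1 = (-0.488427, -0.666294), k2 = (-0.551746, -0.668540), k3 = (-0.548285, -0.668373), k4 = (-0.601541, -0.652611); V <- V + (h/6)(k1 + 2k2 + 2k3 + k4): V^s = 1.1859, V^t = 1.0396
step 4: k1 = (-0.601534, -0.653069), k2 = (-0.640839, -0.623573), k3 = (-0.638004, -0.625973), k4 = (-0.661131, -0.587009); V <- V + (h/6)(k1 + 2k2 + 2k3 + k4): V^s = 1.0267, V^t = 0.8838


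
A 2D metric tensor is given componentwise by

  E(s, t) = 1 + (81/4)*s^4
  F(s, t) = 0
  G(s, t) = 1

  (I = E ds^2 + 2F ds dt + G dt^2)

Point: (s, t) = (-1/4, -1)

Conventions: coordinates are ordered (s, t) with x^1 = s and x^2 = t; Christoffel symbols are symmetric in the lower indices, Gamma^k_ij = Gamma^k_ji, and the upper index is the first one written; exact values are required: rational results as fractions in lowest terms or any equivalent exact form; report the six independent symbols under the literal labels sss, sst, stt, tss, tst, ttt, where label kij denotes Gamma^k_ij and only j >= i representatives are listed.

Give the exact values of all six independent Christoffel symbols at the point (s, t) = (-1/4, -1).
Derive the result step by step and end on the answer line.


E = 1105/1024, F = 0, G = 1 at the point
E_s = -81/64, E_t = 0, F_s = 0, F_t = 0, G_s = 0, G_t = 0
EG - F^2 = 1105/1024;  g^inv = (1024/1105) * [[1, 0], [0, 1105/1024]]
first-kind symbols [ij,l] = (1/2)(d_i g_jl + d_j g_il - d_l g_ij): [ss,s] = E_s/2 = -81/128, [ss,t] = F_s - E_t/2 = 0, [st,s] = E_t/2 = 0, [st,t] = G_s/2 = 0, [tt,s] = F_t - G_s/2 = 0, [tt,t] = G_t/2 = 0
Gamma^s_ij = (G*[ij,s] - F*[ij,t])/(EG - F^2), Gamma^t_ij = (E*[ij,t] - F*[ij,s])/(EG - F^2)

Answer: Gamma_sss = -648/1105, Gamma_sst = 0, Gamma_stt = 0, Gamma_tss = 0, Gamma_tst = 0, Gamma_ttt = 0


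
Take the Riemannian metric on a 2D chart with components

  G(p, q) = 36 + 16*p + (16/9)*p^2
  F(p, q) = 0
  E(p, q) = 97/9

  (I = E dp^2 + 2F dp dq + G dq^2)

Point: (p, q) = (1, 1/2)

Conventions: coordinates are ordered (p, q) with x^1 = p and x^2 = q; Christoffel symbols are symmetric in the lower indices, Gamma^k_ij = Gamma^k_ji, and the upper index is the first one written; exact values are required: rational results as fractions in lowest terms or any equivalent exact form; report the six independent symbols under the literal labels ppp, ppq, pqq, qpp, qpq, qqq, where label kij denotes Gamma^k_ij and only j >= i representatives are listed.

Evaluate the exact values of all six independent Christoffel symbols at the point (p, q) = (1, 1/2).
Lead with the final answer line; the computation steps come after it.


Answer: Gamma_ppp = 0, Gamma_ppq = 0, Gamma_pqq = -88/97, Gamma_qpp = 0, Gamma_qpq = 2/11, Gamma_qqq = 0

E = 97/9, F = 0, G = 484/9 at the point
E_p = 0, E_q = 0, F_p = 0, F_q = 0, G_p = 176/9, G_q = 0
EG - F^2 = 46948/81;  g^inv = (81/46948) * [[484/9, 0], [0, 97/9]]
first-kind symbols [ij,l] = (1/2)(d_i g_jl + d_j g_il - d_l g_ij): [pp,p] = E_p/2 = 0, [pp,q] = F_p - E_q/2 = 0, [pq,p] = E_q/2 = 0, [pq,q] = G_p/2 = 88/9, [qq,p] = F_q - G_p/2 = -88/9, [qq,q] = G_q/2 = 0
Gamma^p_ij = (G*[ij,p] - F*[ij,q])/(EG - F^2), Gamma^q_ij = (E*[ij,q] - F*[ij,p])/(EG - F^2)


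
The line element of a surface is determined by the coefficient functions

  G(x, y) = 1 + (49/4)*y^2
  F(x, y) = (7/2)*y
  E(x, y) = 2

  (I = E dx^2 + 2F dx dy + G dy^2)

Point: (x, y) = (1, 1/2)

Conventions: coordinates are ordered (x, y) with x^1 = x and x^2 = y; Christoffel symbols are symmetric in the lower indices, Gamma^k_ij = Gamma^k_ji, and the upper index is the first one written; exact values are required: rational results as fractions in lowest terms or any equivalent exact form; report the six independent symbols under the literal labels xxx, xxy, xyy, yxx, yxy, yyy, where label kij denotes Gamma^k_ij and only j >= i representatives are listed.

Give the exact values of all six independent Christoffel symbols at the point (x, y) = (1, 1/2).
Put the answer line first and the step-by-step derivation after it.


Answer: Gamma_xxx = 0, Gamma_xxy = 0, Gamma_xyy = 56/81, Gamma_yxx = 0, Gamma_yxy = 0, Gamma_yyy = 98/81

E = 2, F = 7/4, G = 65/16 at the point
E_x = 0, E_y = 0, F_x = 0, F_y = 7/2, G_x = 0, G_y = 49/4
EG - F^2 = 81/16;  g^inv = (16/81) * [[65/16, -7/4], [-7/4, 2]]
first-kind symbols [ij,l] = (1/2)(d_i g_jl + d_j g_il - d_l g_ij): [xx,x] = E_x/2 = 0, [xx,y] = F_x - E_y/2 = 0, [xy,x] = E_y/2 = 0, [xy,y] = G_x/2 = 0, [yy,x] = F_y - G_x/2 = 7/2, [yy,y] = G_y/2 = 49/8
Gamma^x_ij = (G*[ij,x] - F*[ij,y])/(EG - F^2), Gamma^y_ij = (E*[ij,y] - F*[ij,x])/(EG - F^2)


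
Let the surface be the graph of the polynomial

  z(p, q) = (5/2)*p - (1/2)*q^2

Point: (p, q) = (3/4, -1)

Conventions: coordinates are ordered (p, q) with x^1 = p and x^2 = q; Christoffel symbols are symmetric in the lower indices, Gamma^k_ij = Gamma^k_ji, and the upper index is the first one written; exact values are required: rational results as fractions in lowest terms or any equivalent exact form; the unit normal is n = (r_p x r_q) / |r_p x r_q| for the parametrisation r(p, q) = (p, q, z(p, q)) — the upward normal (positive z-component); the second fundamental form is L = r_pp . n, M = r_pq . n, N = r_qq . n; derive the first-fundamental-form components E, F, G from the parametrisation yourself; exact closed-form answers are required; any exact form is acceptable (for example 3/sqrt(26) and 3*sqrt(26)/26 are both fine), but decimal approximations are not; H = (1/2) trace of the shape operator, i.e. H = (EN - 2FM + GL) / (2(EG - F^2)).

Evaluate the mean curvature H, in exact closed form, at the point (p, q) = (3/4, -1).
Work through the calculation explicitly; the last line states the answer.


z_p = 5/2, z_q = 1, z_pp = 0, z_pq = 0, z_qq = -1
E = 29/4, F = 5/2, G = 2; answer radicand W^2 = 33/4
unnormalised second-form numerators: l = 0, m = 0, n = -1; L = l/sqrt(33/4), and similarly M = m/sqrt(W^2), N = n/sqrt(W^2)
H = (E*n - 2*F*m + G*l) / (2*(EG - F^2)*sqrt(W^2)); E*n - 2*F*m + G*l = -29/4, EG - F^2 = 33/4, so H = (-29/66)/sqrt(33/4)

Answer: H = -29*sqrt(33)/1089


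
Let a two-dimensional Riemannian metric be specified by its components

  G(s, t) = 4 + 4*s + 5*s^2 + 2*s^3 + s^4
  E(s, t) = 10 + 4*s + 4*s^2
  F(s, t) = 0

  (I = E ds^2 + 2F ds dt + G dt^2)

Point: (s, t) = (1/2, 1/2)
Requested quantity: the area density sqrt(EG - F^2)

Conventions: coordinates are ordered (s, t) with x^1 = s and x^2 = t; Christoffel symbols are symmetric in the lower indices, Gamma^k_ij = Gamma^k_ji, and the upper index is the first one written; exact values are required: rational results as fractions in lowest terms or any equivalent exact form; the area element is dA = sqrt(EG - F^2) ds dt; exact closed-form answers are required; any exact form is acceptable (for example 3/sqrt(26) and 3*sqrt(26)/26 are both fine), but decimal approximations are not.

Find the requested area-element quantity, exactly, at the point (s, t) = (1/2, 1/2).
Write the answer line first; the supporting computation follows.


Answer: sqrt(EG - F^2) = 11*sqrt(13)/4

E = 13, F = 0, G = 121/16; EG - F^2 = 1573/16


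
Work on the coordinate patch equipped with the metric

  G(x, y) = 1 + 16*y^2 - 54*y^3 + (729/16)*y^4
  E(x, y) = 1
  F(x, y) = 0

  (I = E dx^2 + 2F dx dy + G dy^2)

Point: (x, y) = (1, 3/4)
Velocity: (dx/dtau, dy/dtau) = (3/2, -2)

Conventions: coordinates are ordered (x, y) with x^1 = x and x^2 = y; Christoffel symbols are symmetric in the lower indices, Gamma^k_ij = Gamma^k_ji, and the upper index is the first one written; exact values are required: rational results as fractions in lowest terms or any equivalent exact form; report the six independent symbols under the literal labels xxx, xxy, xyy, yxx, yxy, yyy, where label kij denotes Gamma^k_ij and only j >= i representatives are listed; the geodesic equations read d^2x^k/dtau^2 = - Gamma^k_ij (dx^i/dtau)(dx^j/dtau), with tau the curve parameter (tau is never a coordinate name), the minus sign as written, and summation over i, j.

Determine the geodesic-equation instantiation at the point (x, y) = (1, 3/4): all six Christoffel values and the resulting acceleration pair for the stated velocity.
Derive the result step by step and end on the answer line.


E = 1, F = 0, G = 6697/4096 at the point
E_x = 0, E_y = 0, F_x = 0, F_y = 0, G_x = 0, G_y = 2499/256
EG - F^2 = 6697/4096;  g^inv = (4096/6697) * [[6697/4096, 0], [0, 1]]
first-kind symbols [ij,l] = (1/2)(d_i g_jl + d_j g_il - d_l g_ij): [xx,x] = E_x/2 = 0, [xx,y] = F_x - E_y/2 = 0, [xy,x] = E_y/2 = 0, [xy,y] = G_x/2 = 0, [yy,x] = F_y - G_x/2 = 0, [yy,y] = G_y/2 = 2499/512
Gamma^x_ij = (G*[ij,x] - F*[ij,y])/(EG - F^2), Gamma^y_ij = (E*[ij,y] - F*[ij,x])/(EG - F^2)
Gamma_xxx = 0, Gamma_xxy = 0, Gamma_xyy = 0, Gamma_yxx = 0, Gamma_yxy = 0, Gamma_yyy = 19992/6697
d^2x/dtau^2 = -(Gamma_xxx*(3/2)^2 + 2*Gamma_xxy*(3/2)*(-2) + Gamma_xyy*(-2)^2) = 0
d^2y/dtau^2 = -(Gamma_yxx*(3/2)^2 + 2*Gamma_yxy*(3/2)*(-2) + Gamma_yyy*(-2)^2) = -79968/6697

Answer: Gamma_xxx = 0, Gamma_xxy = 0, Gamma_xyy = 0, Gamma_yxx = 0, Gamma_yxy = 0, Gamma_yyy = 19992/6697; accelerations (d^2x/dtau^2, d^2y/dtau^2) = (0, -79968/6697)


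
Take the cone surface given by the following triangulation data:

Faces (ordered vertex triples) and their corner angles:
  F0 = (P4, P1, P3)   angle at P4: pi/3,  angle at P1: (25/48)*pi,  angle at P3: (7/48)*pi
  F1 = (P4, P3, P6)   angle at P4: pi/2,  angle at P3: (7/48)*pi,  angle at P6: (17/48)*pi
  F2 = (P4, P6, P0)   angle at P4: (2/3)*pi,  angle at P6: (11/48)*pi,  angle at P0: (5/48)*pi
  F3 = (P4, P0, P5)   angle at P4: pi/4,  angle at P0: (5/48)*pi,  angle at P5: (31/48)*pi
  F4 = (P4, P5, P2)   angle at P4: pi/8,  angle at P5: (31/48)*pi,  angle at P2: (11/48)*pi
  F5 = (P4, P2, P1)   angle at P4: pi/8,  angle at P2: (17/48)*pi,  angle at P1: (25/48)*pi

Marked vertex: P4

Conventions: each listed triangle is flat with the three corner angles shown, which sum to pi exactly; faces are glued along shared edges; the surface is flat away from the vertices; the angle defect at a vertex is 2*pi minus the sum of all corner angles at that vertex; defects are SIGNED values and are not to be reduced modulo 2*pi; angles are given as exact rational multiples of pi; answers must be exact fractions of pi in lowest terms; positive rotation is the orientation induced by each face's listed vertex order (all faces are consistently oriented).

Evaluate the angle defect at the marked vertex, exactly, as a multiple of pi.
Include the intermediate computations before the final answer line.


Sum of corner angles at P4: 2*pi
defect = 2*pi - 2*pi

Answer: defect(P4) = 0


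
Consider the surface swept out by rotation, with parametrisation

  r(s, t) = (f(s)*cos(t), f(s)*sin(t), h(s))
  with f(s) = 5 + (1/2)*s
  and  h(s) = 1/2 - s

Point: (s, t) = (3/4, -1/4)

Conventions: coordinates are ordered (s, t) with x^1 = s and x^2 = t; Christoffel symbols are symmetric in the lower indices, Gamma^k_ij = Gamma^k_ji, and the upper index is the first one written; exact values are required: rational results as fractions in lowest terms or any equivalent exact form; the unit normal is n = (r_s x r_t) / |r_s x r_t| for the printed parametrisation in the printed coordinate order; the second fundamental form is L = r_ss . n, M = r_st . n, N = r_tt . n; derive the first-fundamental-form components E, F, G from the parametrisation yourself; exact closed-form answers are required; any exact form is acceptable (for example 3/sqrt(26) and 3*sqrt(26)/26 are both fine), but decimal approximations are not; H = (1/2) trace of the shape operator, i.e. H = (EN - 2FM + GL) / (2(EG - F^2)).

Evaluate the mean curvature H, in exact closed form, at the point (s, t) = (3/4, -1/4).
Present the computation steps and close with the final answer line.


f = 43/8, f' = 1/2, f'' = 0, h' = -1, h'' = 0
E = 5/4, F = 0, G = 1849/64; answer radicand W^2 = 5/4
unnormalised second-form numerators: l = 0, m = 0, n = -43/8; L = l/sqrt(5/4), and similarly M = m/sqrt(W^2), N = n/sqrt(W^2)
H = (E*n - 2*F*m + G*l) / (2*(EG - F^2)*sqrt(W^2)); E*n - 2*F*m + G*l = -215/32, EG - F^2 = 9245/256, so H = (-4/43)/sqrt(5/4)

Answer: H = -8*sqrt(5)/215


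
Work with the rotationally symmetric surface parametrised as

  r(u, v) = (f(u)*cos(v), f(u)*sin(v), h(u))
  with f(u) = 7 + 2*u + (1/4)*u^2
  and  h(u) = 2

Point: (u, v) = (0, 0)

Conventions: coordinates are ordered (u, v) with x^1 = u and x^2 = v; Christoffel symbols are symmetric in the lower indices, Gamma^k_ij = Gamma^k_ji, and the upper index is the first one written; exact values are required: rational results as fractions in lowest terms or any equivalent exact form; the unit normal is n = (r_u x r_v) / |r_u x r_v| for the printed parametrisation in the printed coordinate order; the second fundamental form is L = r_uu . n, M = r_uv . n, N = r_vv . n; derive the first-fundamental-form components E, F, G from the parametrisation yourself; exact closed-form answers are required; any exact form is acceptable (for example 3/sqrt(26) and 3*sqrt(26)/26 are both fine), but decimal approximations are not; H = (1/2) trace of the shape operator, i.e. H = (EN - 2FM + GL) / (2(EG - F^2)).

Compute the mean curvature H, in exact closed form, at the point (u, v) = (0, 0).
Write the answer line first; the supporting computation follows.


Answer: H = 0

f = 7, f' = 2, f'' = 1/2, h' = 0, h'' = 0
E = 4, F = 0, G = 49; answer radicand W^2 = 4
unnormalised second-form numerators: l = 0, m = 0, n = 0; L = l/sqrt(4), and similarly M = m/sqrt(W^2), N = n/sqrt(W^2)
H = (E*n - 2*F*m + G*l) / (2*(EG - F^2)*sqrt(W^2)); E*n - 2*F*m + G*l = 0, EG - F^2 = 196, so H = (0)/sqrt(4)


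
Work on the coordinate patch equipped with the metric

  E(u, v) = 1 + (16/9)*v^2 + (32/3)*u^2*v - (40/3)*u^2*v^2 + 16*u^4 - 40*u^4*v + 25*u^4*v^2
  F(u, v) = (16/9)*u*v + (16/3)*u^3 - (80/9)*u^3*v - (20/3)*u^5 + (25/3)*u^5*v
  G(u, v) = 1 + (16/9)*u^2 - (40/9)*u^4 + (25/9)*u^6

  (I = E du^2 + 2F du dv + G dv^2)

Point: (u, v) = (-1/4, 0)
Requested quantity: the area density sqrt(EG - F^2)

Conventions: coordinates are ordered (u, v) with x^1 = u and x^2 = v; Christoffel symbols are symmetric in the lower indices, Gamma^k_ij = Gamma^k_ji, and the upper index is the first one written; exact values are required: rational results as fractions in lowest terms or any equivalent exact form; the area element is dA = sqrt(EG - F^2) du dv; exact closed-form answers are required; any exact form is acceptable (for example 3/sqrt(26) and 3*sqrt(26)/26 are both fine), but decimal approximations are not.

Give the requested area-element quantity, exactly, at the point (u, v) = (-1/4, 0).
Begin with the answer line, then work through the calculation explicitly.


Answer: sqrt(EG - F^2) = sqrt(42649)/192

E = 17/16, F = -59/768, G = 40345/36864; EG - F^2 = 42649/36864


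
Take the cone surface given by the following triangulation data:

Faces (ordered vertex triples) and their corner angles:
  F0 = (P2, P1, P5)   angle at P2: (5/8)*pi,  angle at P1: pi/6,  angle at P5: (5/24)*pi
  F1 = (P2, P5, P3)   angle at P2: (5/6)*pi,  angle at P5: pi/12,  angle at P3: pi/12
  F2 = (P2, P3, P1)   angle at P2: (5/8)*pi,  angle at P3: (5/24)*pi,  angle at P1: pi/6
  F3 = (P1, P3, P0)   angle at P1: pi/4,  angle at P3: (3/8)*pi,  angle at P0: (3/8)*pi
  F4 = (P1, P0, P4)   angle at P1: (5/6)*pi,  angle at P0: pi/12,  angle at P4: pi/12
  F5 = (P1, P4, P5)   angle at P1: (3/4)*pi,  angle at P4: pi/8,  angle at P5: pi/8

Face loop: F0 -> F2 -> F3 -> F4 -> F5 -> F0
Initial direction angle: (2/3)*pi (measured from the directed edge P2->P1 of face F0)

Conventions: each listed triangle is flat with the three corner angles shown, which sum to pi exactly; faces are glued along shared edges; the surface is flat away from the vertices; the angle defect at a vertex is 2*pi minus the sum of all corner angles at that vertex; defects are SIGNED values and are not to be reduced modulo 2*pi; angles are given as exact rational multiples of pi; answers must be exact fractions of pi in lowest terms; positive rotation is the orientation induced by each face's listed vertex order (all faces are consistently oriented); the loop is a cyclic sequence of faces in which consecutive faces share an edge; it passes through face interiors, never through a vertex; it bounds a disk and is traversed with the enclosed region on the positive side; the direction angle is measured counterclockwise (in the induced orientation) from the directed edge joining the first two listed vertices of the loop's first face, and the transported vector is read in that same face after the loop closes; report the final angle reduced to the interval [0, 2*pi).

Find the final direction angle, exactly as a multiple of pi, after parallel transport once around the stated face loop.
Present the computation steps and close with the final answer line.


enclosed vertex P1: corner angles sum to (13/6)*pi, defect = 2*pi - (13/6)*pi = -pi/6
holonomy = initial angle + sum of enclosed defects (mod 2*pi), positive in the induced orientation
final angle = (2/3)*pi - pi/6 = pi/2 (mod 2*pi)

Answer: final direction angle = pi/2


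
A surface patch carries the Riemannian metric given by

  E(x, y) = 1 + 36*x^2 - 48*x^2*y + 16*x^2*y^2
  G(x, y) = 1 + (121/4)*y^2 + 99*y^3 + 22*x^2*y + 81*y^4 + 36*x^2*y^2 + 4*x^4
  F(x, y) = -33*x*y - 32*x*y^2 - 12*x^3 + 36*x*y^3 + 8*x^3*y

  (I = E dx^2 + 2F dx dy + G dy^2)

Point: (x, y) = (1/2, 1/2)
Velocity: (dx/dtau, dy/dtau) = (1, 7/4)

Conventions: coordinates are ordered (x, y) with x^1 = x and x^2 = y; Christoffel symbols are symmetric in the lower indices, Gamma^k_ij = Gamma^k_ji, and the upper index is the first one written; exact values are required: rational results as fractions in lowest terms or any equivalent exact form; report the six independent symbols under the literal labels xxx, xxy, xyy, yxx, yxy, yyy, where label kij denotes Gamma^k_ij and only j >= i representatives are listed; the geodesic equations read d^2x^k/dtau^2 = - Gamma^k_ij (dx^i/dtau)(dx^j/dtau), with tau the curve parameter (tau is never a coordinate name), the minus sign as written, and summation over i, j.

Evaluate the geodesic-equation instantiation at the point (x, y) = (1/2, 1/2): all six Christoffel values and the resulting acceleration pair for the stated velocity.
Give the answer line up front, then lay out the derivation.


Answer: Gamma_xxx = 32/141, Gamma_xxy = -16/141, Gamma_xyy = -116/141, Gamma_yxx = -88/141, Gamma_yxy = 44/141, Gamma_yyy = 319/141; accelerations (d^2x/dtau^2, d^2y/dtau^2) = (1517/564, -16687/2256)

E = 5, F = -11, G = 125/4 at the point
E_x = 16, E_y = -8, F_x = -26, F_y = -18, G_x = 22, G_y = 319/2
EG - F^2 = 141/4;  g^inv = (4/141) * [[125/4, 11], [11, 5]]
first-kind symbols [ij,l] = (1/2)(d_i g_jl + d_j g_il - d_l g_ij): [xx,x] = E_x/2 = 8, [xx,y] = F_x - E_y/2 = -22, [xy,x] = E_y/2 = -4, [xy,y] = G_x/2 = 11, [yy,x] = F_y - G_x/2 = -29, [yy,y] = G_y/2 = 319/4
Gamma^x_ij = (G*[ij,x] - F*[ij,y])/(EG - F^2), Gamma^y_ij = (E*[ij,y] - F*[ij,x])/(EG - F^2)
Gamma_xxx = 32/141, Gamma_xxy = -16/141, Gamma_xyy = -116/141, Gamma_yxx = -88/141, Gamma_yxy = 44/141, Gamma_yyy = 319/141
d^2x/dtau^2 = -(Gamma_xxx*(1)^2 + 2*Gamma_xxy*(1)*(7/4) + Gamma_xyy*(7/4)^2) = 1517/564
d^2y/dtau^2 = -(Gamma_yxx*(1)^2 + 2*Gamma_yxy*(1)*(7/4) + Gamma_yyy*(7/4)^2) = -16687/2256


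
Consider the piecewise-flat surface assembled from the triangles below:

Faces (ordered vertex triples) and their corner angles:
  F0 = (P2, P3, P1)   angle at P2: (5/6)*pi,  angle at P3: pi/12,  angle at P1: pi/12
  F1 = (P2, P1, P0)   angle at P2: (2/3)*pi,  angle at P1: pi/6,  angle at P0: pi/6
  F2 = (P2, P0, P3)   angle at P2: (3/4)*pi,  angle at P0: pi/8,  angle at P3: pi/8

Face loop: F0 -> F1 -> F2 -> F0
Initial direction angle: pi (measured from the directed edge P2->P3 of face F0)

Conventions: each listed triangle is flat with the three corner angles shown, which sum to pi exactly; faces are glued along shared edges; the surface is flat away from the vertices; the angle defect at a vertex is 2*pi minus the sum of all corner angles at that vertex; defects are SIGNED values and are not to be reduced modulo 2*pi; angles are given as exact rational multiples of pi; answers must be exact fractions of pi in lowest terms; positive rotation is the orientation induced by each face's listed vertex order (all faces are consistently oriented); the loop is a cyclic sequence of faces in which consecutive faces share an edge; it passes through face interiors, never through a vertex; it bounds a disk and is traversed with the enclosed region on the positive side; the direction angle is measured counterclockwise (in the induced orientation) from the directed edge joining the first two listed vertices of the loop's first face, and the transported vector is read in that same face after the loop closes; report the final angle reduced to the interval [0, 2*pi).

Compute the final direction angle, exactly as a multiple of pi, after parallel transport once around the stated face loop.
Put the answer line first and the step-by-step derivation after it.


Answer: final direction angle = (3/4)*pi

enclosed vertex P2: corner angles sum to (9/4)*pi, defect = 2*pi - (9/4)*pi = -pi/4
transport around the loop rotates by the sum of enclosed defects; add to the initial angle mod 2*pi
final angle = pi - pi/4 = (3/4)*pi (mod 2*pi)


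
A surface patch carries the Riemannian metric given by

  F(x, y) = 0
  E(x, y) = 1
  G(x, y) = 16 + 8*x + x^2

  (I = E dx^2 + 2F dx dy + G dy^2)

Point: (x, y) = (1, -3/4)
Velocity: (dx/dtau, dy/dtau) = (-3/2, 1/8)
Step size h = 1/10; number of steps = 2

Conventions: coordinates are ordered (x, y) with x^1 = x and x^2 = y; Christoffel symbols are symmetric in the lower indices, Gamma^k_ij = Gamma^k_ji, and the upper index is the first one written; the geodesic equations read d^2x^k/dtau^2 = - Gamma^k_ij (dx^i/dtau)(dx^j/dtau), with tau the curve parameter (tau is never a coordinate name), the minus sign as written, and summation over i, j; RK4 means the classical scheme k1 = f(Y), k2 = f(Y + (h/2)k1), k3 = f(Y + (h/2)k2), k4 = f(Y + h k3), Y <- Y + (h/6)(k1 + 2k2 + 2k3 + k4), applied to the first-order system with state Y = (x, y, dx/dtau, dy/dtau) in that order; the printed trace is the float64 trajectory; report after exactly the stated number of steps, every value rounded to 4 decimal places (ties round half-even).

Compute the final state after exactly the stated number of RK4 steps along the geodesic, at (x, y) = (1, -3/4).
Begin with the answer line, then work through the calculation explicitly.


Answer: x = 0.7017, y = -0.7234, dx/dtau = -1.4829, dy/dtau = 0.1414

f(Y) = (dx/dtau, dy/dtau, -Gamma^x_ij Y'^i Y'^j, -Gamma^y_ij Y'^i Y'^j) with the Gammas evaluated at the stage position; h = 0.100000; intermediate values shown to 6 dp
step 0: x = 1.0000, y = -0.7500, dx/dtau = -1.5000, dy/dtau = 0.1250
step 1:
  k1: at (x, y) = (1.000000, -0.750000), (dx/dtau, dy/dtau) = (-1.500000, 0.125000); Gamma_xxx = 0.000000, Gamma_xxy = 0.000000, Gamma_xyy = -5.000000, Gamma_yxx = 0.000000, Gamma_yxy = 0.200000, Gamma_yyy = 0.000000; k1 = (-1.500000, 0.125000, 0.078125, 0.075000)
  k2: at (x, y) = (0.925000, -0.743750), (dx/dtau, dy/dtau) = (-1.496094, 0.128750); Gamma_xxx = 0.000000, Gamma_xxy = 0.000000, Gamma_xyy = -4.925000, Gamma_yxx = 0.000000, Gamma_yxy = 0.203046, Gamma_yyy = 0.000000; k2 = (-1.496094, 0.128750, 0.081640, 0.078222)
  k3: at (x, y) = (0.925195, -0.743563), (dx/dtau, dy/dtau) = (-1.495918, 0.128911); Gamma_xxx = 0.000000, Gamma_xxy = 0.000000, Gamma_xyy = -4.925195, Gamma_yxx = 0.000000, Gamma_yxy = 0.203038, Gamma_yyy = 0.000000; k3 = (-1.495918, 0.128911, 0.081847, 0.078308)
  k4: at (x, y) = (0.850408, -0.737109), (dx/dtau, dy/dtau) = (-1.491815, 0.132831); Gamma_xxx = 0.000000, Gamma_xxy = 0.000000, Gamma_xyy = -4.850408, Gamma_yxx = 0.000000, Gamma_yxy = 0.206168, Gamma_yyy = 0.000000; k4 = (-1.491815, 0.132831, 0.085581, 0.081708)
  Y <- Y + (h/6)(k1 + 2k2 + 2k3 + k4): x = 0.8504, y = -0.7371, dx/dtau = -1.4918, dy/dtau = 0.1328
step 2:
  k1: at (x, y) = (0.850403, -0.737114), (dx/dtau, dy/dtau) = (-1.491822, 0.132829); Gamma_xxx = 0.000000, Gamma_xxy = 0.000000, Gamma_xyy = -4.850403, Gamma_yxx = 0.000000, Gamma_yxy = 0.206168, Gamma_yyy = 0.000000; k1 = (-1.491822, 0.132829, 0.085579, 0.081708)
  k2: at (x, y) = (0.775812, -0.730473), (dx/dtau, dy/dtau) = (-1.487543, 0.136915); Gamma_xxx = 0.000000, Gamma_xxy = 0.000000, Gamma_xyy = -4.775812, Gamma_yxx = 0.000000, Gamma_yxy = 0.209388, Gamma_yyy = 0.000000; k2 = (-1.487543, 0.136915, 0.089526, 0.085291)
  k3: at (x, y) = (0.776026, -0.730268), (dx/dtau, dy/dtau) = (-1.487346, 0.137094); Gamma_xxx = 0.000000, Gamma_xxy = 0.000000, Gamma_xyy = -4.776026, Gamma_yxx = 0.000000, Gamma_yxy = 0.209379, Gamma_yyy = 0.000000; k3 = (-1.487346, 0.137094, 0.089764, 0.085387)
  k4: at (x, y) = (0.701668, -0.723405), (dx/dtau, dy/dtau) = (-1.482846, 0.141368); Gamma_xxx = 0.000000, Gamma_xxy = 0.000000, Gamma_xyy = -4.701668, Gamma_yxx = 0.000000, Gamma_yxy = 0.212690, Gamma_yyy = 0.000000; k4 = (-1.482846, 0.141368, 0.093963, 0.089171)
  Y <- Y + (h/6)(k1 + 2k2 + 2k3 + k4): x = 0.7017, y = -0.7234, dx/dtau = -1.4829, dy/dtau = 0.1414


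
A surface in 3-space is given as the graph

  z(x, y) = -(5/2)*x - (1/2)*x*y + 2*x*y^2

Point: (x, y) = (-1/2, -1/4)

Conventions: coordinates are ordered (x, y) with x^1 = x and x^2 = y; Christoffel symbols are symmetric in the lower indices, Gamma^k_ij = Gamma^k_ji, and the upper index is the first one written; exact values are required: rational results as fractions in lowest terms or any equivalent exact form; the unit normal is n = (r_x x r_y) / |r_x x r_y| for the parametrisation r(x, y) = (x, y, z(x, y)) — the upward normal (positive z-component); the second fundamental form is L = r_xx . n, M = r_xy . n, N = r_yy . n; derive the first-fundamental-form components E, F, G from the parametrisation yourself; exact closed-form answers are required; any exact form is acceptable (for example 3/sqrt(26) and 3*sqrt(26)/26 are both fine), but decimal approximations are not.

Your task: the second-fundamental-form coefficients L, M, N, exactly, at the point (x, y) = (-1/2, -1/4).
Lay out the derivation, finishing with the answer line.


z_x = -9/4, z_y = 3/4, z_xx = 0, z_xy = -3/2, z_yy = -2
E = 97/16, F = -27/16, G = 25/16; answer radicand W^2 = 53/8
unnormalised second-form numerators: l = 0, m = -3/2, n = -2; L = l/sqrt(53/8), and similarly M = m/sqrt(W^2), N = n/sqrt(W^2)

Answer: L = 0, M = -3*sqrt(106)/53, N = -4*sqrt(106)/53


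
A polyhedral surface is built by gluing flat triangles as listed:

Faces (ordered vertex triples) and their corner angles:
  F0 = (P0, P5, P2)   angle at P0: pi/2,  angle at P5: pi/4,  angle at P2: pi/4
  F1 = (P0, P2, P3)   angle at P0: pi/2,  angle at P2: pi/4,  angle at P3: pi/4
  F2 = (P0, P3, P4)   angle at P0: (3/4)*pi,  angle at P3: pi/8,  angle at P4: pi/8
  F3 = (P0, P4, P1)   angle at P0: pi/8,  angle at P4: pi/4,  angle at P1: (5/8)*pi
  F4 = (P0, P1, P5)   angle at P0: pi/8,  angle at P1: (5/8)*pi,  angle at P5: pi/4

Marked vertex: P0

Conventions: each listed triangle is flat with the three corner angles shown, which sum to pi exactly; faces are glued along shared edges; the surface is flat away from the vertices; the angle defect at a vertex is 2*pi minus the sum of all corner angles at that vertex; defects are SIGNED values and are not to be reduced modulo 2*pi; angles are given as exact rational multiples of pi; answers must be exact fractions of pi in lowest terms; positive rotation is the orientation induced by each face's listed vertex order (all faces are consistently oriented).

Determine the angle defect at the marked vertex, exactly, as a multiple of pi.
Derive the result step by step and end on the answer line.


Sum of corner angles at P0: 2*pi
defect = 2*pi - 2*pi

Answer: defect(P0) = 0


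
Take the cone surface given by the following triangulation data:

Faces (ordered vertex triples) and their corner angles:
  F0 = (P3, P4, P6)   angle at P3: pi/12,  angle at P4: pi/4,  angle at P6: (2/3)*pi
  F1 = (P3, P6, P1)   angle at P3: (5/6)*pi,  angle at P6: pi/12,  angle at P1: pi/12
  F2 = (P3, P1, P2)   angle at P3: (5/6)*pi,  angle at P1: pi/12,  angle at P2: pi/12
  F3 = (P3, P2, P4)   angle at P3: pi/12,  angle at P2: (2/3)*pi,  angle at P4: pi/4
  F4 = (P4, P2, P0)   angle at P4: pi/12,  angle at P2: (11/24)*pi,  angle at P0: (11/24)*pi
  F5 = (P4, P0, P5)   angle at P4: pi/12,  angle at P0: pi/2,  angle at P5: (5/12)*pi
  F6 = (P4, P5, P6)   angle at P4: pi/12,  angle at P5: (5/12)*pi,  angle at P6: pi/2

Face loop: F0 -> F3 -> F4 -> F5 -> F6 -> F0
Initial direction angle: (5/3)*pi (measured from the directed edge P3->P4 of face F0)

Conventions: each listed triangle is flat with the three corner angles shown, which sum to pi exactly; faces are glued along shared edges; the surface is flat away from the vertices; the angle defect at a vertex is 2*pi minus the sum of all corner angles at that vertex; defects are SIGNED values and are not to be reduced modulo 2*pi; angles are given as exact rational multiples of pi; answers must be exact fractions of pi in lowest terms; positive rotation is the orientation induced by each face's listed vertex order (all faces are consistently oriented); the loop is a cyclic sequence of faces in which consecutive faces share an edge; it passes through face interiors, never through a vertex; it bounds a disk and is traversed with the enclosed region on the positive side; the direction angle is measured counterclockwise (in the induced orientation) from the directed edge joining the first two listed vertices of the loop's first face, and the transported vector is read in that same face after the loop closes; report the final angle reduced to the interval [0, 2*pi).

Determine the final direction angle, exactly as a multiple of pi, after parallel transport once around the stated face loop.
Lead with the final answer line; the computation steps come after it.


Answer: final direction angle = (11/12)*pi

enclosed vertex P4: corner angles sum to (3/4)*pi, defect = 2*pi - (3/4)*pi = (5/4)*pi
holonomy = initial angle + sum of enclosed defects (mod 2*pi), positive in the induced orientation
final angle = (5/3)*pi + (5/4)*pi = (11/12)*pi (mod 2*pi)


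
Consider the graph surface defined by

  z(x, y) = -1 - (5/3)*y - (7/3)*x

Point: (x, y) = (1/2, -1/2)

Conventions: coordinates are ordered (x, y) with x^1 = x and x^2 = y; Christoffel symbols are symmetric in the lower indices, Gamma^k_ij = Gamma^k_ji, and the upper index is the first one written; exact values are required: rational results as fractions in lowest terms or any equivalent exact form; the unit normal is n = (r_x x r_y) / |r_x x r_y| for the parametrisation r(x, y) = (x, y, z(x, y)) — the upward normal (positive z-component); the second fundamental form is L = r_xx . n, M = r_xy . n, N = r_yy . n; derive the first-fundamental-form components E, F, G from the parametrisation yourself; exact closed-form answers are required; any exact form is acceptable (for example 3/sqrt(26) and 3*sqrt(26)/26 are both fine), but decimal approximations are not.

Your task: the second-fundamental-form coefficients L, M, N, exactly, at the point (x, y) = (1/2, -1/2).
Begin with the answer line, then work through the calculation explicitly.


Answer: L = 0, M = 0, N = 0

z_x = -7/3, z_y = -5/3, z_xx = 0, z_xy = 0, z_yy = 0
E = 58/9, F = 35/9, G = 34/9; answer radicand W^2 = 83/9
unnormalised second-form numerators: l = 0, m = 0, n = 0; L = l/sqrt(83/9), and similarly M = m/sqrt(W^2), N = n/sqrt(W^2)


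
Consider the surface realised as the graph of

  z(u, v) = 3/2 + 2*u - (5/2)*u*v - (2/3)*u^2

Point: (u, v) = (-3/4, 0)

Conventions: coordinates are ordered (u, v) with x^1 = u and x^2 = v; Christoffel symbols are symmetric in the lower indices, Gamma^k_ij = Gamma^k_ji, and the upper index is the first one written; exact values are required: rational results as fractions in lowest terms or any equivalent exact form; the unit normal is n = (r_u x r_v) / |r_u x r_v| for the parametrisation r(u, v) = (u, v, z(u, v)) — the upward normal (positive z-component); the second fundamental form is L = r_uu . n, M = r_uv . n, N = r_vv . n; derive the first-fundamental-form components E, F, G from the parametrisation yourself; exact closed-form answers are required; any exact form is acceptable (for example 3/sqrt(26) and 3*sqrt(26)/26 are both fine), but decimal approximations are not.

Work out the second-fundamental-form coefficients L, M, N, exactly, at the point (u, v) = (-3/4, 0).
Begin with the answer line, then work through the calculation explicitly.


Answer: L = -32*sqrt(865)/2595, M = -4*sqrt(865)/173, N = 0

z_u = 3, z_v = 15/8, z_uu = -4/3, z_uv = -5/2, z_vv = 0
E = 10, F = 45/8, G = 289/64; answer radicand W^2 = 865/64
unnormalised second-form numerators: l = -4/3, m = -5/2, n = 0; L = l/sqrt(865/64), and similarly M = m/sqrt(W^2), N = n/sqrt(W^2)


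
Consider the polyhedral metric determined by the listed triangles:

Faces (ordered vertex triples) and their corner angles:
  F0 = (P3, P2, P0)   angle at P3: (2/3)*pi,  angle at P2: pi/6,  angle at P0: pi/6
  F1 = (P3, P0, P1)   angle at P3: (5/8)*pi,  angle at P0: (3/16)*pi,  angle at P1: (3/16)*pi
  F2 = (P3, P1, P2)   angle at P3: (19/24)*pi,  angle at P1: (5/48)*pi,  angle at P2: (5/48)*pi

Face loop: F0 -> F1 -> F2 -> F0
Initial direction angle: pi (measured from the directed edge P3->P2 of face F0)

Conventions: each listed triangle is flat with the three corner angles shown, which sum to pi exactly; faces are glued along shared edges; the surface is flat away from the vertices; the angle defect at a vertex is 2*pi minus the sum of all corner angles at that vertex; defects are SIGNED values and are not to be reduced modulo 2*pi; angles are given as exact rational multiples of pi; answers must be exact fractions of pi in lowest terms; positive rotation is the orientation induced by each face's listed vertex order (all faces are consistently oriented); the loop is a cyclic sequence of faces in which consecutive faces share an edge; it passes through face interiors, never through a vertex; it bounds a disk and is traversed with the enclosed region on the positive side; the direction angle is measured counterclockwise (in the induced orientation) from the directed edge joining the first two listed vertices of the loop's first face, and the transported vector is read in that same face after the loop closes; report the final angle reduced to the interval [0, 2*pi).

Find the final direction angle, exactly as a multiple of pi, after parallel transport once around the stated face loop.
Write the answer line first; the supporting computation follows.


Answer: final direction angle = (11/12)*pi

enclosed vertex P3: corner angles sum to (25/12)*pi, defect = 2*pi - (25/12)*pi = -pi/12
summing the enclosed defects onto the initial angle, mod 2*pi in the induced orientation:
final angle = pi - pi/12 = (11/12)*pi (mod 2*pi)
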